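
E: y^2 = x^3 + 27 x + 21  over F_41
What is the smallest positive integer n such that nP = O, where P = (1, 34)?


Compute successive multiples of P until we hit O:
  1P = (1, 34)
  2P = (21, 3)
  3P = (9, 3)
  4P = (30, 22)
  5P = (11, 38)
  6P = (39, 0)
  7P = (11, 3)
  8P = (30, 19)
  ... (continuing to 12P)
  12P = O

ord(P) = 12


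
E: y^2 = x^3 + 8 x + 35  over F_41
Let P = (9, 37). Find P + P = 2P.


Doubling: s = (3 x1^2 + a) / (2 y1)
s = (3*9^2 + 8) / (2*37) mod 41 = 25
x3 = s^2 - 2 x1 mod 41 = 25^2 - 2*9 = 33
y3 = s (x1 - x3) - y1 mod 41 = 25 * (9 - 33) - 37 = 19

2P = (33, 19)


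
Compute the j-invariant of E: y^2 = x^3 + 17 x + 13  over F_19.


Delta = -16(4 a^3 + 27 b^2) mod 19 = 8
-1728 * (4 a)^3 = -1728 * (4*17)^3 mod 19 = 1
j = 1 * 8^(-1) mod 19 = 12

j = 12 (mod 19)


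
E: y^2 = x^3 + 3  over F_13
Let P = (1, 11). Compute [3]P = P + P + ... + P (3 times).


k = 3 = 11_2 (binary, LSB first: 11)
Double-and-add from P = (1, 11):
  bit 0 = 1: acc = O + (1, 11) = (1, 11)
  bit 1 = 1: acc = (1, 11) + (1, 2) = O

3P = O


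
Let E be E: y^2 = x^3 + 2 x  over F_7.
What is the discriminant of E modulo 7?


4 a^3 + 27 b^2 = 4*2^3 + 27*0^2 = 32 + 0 = 32
Delta = -16 * (32) = -512
Delta mod 7 = 6

Delta = 6 (mod 7)


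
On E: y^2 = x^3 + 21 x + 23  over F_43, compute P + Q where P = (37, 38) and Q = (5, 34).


P != Q, so use the chord formula.
s = (y2 - y1) / (x2 - x1) = (39) / (11) mod 43 = 27
x3 = s^2 - x1 - x2 mod 43 = 27^2 - 37 - 5 = 42
y3 = s (x1 - x3) - y1 mod 43 = 27 * (37 - 42) - 38 = 42

P + Q = (42, 42)


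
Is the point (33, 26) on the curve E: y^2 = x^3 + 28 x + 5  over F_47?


Check whether y^2 = x^3 + 28 x + 5 (mod 47) for (x, y) = (33, 26).
LHS: y^2 = 26^2 mod 47 = 18
RHS: x^3 + 28 x + 5 = 33^3 + 28*33 + 5 mod 47 = 18
LHS = RHS

Yes, on the curve


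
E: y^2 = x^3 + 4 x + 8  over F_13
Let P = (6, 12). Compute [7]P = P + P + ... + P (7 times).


k = 7 = 111_2 (binary, LSB first: 111)
Double-and-add from P = (6, 12):
  bit 0 = 1: acc = O + (6, 12) = (6, 12)
  bit 1 = 1: acc = (6, 12) + (4, 6) = (12, 9)
  bit 2 = 1: acc = (12, 9) + (5, 7) = (12, 4)

7P = (12, 4)


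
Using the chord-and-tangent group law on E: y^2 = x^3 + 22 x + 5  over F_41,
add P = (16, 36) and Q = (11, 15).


P != Q, so use the chord formula.
s = (y2 - y1) / (x2 - x1) = (20) / (36) mod 41 = 37
x3 = s^2 - x1 - x2 mod 41 = 37^2 - 16 - 11 = 30
y3 = s (x1 - x3) - y1 mod 41 = 37 * (16 - 30) - 36 = 20

P + Q = (30, 20)


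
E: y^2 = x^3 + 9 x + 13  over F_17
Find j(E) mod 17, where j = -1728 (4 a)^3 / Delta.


Delta = -16(4 a^3 + 27 b^2) mod 17 = 16
-1728 * (4 a)^3 = -1728 * (4*9)^3 mod 17 = 14
j = 14 * 16^(-1) mod 17 = 3

j = 3 (mod 17)


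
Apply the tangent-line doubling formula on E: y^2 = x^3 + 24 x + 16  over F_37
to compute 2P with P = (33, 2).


Doubling: s = (3 x1^2 + a) / (2 y1)
s = (3*33^2 + 24) / (2*2) mod 37 = 18
x3 = s^2 - 2 x1 mod 37 = 18^2 - 2*33 = 36
y3 = s (x1 - x3) - y1 mod 37 = 18 * (33 - 36) - 2 = 18

2P = (36, 18)


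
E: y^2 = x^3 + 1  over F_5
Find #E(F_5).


For each x in F_5, count y with y^2 = x^3 + 0 x + 1 mod 5:
  x = 0: RHS = 1, y in [1, 4]  -> 2 point(s)
  x = 2: RHS = 4, y in [2, 3]  -> 2 point(s)
  x = 4: RHS = 0, y in [0]  -> 1 point(s)
Affine points: 5. Add the point at infinity: total = 6.

#E(F_5) = 6


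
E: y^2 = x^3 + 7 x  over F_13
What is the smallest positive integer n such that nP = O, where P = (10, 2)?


Compute successive multiples of P until we hit O:
  1P = (10, 2)
  2P = (10, 11)
  3P = O

ord(P) = 3


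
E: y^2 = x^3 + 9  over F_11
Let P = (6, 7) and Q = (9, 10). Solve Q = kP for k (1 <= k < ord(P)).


Enumerate multiples of P until we hit Q = (9, 10):
  1P = (6, 7)
  2P = (8, 9)
  3P = (9, 1)
  4P = (0, 3)
  5P = (3, 6)
  6P = (7, 0)
  7P = (3, 5)
  8P = (0, 8)
  9P = (9, 10)
Match found at i = 9.

k = 9


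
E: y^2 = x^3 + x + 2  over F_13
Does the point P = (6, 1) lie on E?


Check whether y^2 = x^3 + 1 x + 2 (mod 13) for (x, y) = (6, 1).
LHS: y^2 = 1^2 mod 13 = 1
RHS: x^3 + 1 x + 2 = 6^3 + 1*6 + 2 mod 13 = 3
LHS != RHS

No, not on the curve


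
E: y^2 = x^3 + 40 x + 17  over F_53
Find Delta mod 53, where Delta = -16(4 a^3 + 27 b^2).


4 a^3 + 27 b^2 = 4*40^3 + 27*17^2 = 256000 + 7803 = 263803
Delta = -16 * (263803) = -4220848
Delta mod 53 = 19

Delta = 19 (mod 53)


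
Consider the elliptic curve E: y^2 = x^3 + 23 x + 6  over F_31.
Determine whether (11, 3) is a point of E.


Check whether y^2 = x^3 + 23 x + 6 (mod 31) for (x, y) = (11, 3).
LHS: y^2 = 3^2 mod 31 = 9
RHS: x^3 + 23 x + 6 = 11^3 + 23*11 + 6 mod 31 = 9
LHS = RHS

Yes, on the curve


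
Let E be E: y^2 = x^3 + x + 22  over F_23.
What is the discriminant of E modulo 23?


4 a^3 + 27 b^2 = 4*1^3 + 27*22^2 = 4 + 13068 = 13072
Delta = -16 * (13072) = -209152
Delta mod 23 = 10

Delta = 10 (mod 23)


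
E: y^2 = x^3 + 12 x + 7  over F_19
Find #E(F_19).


For each x in F_19, count y with y^2 = x^3 + 12 x + 7 mod 19:
  x = 0: RHS = 7, y in [8, 11]  -> 2 point(s)
  x = 1: RHS = 1, y in [1, 18]  -> 2 point(s)
  x = 2: RHS = 1, y in [1, 18]  -> 2 point(s)
  x = 4: RHS = 5, y in [9, 10]  -> 2 point(s)
  x = 7: RHS = 16, y in [4, 15]  -> 2 point(s)
  x = 8: RHS = 7, y in [8, 11]  -> 2 point(s)
  x = 10: RHS = 6, y in [5, 14]  -> 2 point(s)
  x = 11: RHS = 7, y in [8, 11]  -> 2 point(s)
  x = 12: RHS = 17, y in [6, 13]  -> 2 point(s)
  x = 13: RHS = 4, y in [2, 17]  -> 2 point(s)
  x = 15: RHS = 9, y in [3, 16]  -> 2 point(s)
  x = 16: RHS = 1, y in [1, 18]  -> 2 point(s)
Affine points: 24. Add the point at infinity: total = 25.

#E(F_19) = 25


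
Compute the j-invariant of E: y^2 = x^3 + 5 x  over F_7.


Delta = -16(4 a^3 + 27 b^2) mod 7 = 1
-1728 * (4 a)^3 = -1728 * (4*5)^3 mod 7 = 6
j = 6 * 1^(-1) mod 7 = 6

j = 6 (mod 7)


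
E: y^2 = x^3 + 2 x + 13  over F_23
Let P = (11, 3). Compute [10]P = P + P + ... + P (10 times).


k = 10 = 1010_2 (binary, LSB first: 0101)
Double-and-add from P = (11, 3):
  bit 0 = 0: acc unchanged = O
  bit 1 = 1: acc = O + (7, 18) = (7, 18)
  bit 2 = 0: acc unchanged = (7, 18)
  bit 3 = 1: acc = (7, 18) + (21, 22) = (4, 19)

10P = (4, 19)


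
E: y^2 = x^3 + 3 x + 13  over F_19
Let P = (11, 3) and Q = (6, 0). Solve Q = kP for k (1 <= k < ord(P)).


Enumerate multiples of P until we hit Q = (6, 0):
  1P = (11, 3)
  2P = (13, 8)
  3P = (6, 0)
Match found at i = 3.

k = 3


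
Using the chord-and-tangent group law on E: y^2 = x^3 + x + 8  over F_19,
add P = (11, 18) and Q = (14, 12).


P != Q, so use the chord formula.
s = (y2 - y1) / (x2 - x1) = (13) / (3) mod 19 = 17
x3 = s^2 - x1 - x2 mod 19 = 17^2 - 11 - 14 = 17
y3 = s (x1 - x3) - y1 mod 19 = 17 * (11 - 17) - 18 = 13

P + Q = (17, 13)


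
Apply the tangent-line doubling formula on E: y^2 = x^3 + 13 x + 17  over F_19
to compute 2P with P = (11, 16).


Doubling: s = (3 x1^2 + a) / (2 y1)
s = (3*11^2 + 13) / (2*16) mod 19 = 7
x3 = s^2 - 2 x1 mod 19 = 7^2 - 2*11 = 8
y3 = s (x1 - x3) - y1 mod 19 = 7 * (11 - 8) - 16 = 5

2P = (8, 5)


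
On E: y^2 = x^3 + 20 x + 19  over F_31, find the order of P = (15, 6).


Compute successive multiples of P until we hit O:
  1P = (15, 6)
  2P = (11, 19)
  3P = (2, 6)
  4P = (14, 25)
  5P = (22, 3)
  6P = (10, 14)
  7P = (16, 8)
  8P = (4, 16)
  ... (continuing to 39P)
  39P = O

ord(P) = 39


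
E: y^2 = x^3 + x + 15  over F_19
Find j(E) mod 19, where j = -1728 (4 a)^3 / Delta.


Delta = -16(4 a^3 + 27 b^2) mod 19 = 16
-1728 * (4 a)^3 = -1728 * (4*1)^3 mod 19 = 7
j = 7 * 16^(-1) mod 19 = 4

j = 4 (mod 19)


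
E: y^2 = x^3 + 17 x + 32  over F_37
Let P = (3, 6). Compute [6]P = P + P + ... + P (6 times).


k = 6 = 110_2 (binary, LSB first: 011)
Double-and-add from P = (3, 6):
  bit 0 = 0: acc unchanged = O
  bit 1 = 1: acc = O + (28, 1) = (28, 1)
  bit 2 = 1: acc = (28, 1) + (9, 27) = (3, 31)

6P = (3, 31)


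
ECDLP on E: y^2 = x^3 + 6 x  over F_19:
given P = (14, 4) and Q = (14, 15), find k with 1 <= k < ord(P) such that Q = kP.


Enumerate multiples of P until we hit Q = (14, 15):
  1P = (14, 4)
  2P = (0, 0)
  3P = (14, 15)
Match found at i = 3.

k = 3


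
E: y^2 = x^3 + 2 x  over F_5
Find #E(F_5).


For each x in F_5, count y with y^2 = x^3 + 2 x + 0 mod 5:
  x = 0: RHS = 0, y in [0]  -> 1 point(s)
Affine points: 1. Add the point at infinity: total = 2.

#E(F_5) = 2


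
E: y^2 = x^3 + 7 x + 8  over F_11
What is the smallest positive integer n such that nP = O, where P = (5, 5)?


Compute successive multiples of P until we hit O:
  1P = (5, 5)
  2P = (4, 1)
  3P = (7, 9)
  4P = (3, 10)
  5P = (1, 7)
  6P = (8, 2)
  7P = (10, 0)
  8P = (8, 9)
  ... (continuing to 14P)
  14P = O

ord(P) = 14


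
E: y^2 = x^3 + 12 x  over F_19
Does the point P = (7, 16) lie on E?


Check whether y^2 = x^3 + 12 x + 0 (mod 19) for (x, y) = (7, 16).
LHS: y^2 = 16^2 mod 19 = 9
RHS: x^3 + 12 x + 0 = 7^3 + 12*7 + 0 mod 19 = 9
LHS = RHS

Yes, on the curve


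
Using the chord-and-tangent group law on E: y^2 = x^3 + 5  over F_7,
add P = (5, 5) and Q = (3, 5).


P != Q, so use the chord formula.
s = (y2 - y1) / (x2 - x1) = (0) / (5) mod 7 = 0
x3 = s^2 - x1 - x2 mod 7 = 0^2 - 5 - 3 = 6
y3 = s (x1 - x3) - y1 mod 7 = 0 * (5 - 6) - 5 = 2

P + Q = (6, 2)


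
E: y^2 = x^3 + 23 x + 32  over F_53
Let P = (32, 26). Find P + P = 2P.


Doubling: s = (3 x1^2 + a) / (2 y1)
s = (3*32^2 + 23) / (2*26) mod 53 = 32
x3 = s^2 - 2 x1 mod 53 = 32^2 - 2*32 = 6
y3 = s (x1 - x3) - y1 mod 53 = 32 * (32 - 6) - 26 = 11

2P = (6, 11)


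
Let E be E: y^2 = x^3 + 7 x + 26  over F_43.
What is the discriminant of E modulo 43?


4 a^3 + 27 b^2 = 4*7^3 + 27*26^2 = 1372 + 18252 = 19624
Delta = -16 * (19624) = -313984
Delta mod 43 = 2

Delta = 2 (mod 43)


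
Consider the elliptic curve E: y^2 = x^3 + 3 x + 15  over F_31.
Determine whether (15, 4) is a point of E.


Check whether y^2 = x^3 + 3 x + 15 (mod 31) for (x, y) = (15, 4).
LHS: y^2 = 4^2 mod 31 = 16
RHS: x^3 + 3 x + 15 = 15^3 + 3*15 + 15 mod 31 = 25
LHS != RHS

No, not on the curve


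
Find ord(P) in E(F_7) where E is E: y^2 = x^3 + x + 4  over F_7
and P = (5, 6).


Compute successive multiples of P until we hit O:
  1P = (5, 6)
  2P = (6, 4)
  3P = (0, 5)
  4P = (4, 4)
  5P = (2, 0)
  6P = (4, 3)
  7P = (0, 2)
  8P = (6, 3)
  ... (continuing to 10P)
  10P = O

ord(P) = 10


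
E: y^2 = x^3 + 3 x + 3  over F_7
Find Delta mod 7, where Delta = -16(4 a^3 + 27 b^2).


4 a^3 + 27 b^2 = 4*3^3 + 27*3^2 = 108 + 243 = 351
Delta = -16 * (351) = -5616
Delta mod 7 = 5

Delta = 5 (mod 7)


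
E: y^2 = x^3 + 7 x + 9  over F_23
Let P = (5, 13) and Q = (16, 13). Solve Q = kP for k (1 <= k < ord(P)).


Enumerate multiples of P until we hit Q = (16, 13):
  1P = (5, 13)
  2P = (19, 3)
  3P = (15, 4)
  4P = (16, 13)
Match found at i = 4.

k = 4


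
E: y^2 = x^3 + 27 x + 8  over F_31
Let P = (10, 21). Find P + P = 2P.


Doubling: s = (3 x1^2 + a) / (2 y1)
s = (3*10^2 + 27) / (2*21) mod 31 = 10
x3 = s^2 - 2 x1 mod 31 = 10^2 - 2*10 = 18
y3 = s (x1 - x3) - y1 mod 31 = 10 * (10 - 18) - 21 = 23

2P = (18, 23)


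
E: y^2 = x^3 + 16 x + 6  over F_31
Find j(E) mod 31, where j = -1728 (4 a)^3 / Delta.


Delta = -16(4 a^3 + 27 b^2) mod 31 = 2
-1728 * (4 a)^3 = -1728 * (4*16)^3 mod 31 = 2
j = 2 * 2^(-1) mod 31 = 1

j = 1 (mod 31)


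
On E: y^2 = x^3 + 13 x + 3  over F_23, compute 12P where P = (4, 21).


k = 12 = 1100_2 (binary, LSB first: 0011)
Double-and-add from P = (4, 21):
  bit 0 = 0: acc unchanged = O
  bit 1 = 0: acc unchanged = O
  bit 2 = 1: acc = O + (16, 12) = (16, 12)
  bit 3 = 1: acc = (16, 12) + (15, 10) = (19, 5)

12P = (19, 5)


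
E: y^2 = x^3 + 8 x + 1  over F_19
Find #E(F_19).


For each x in F_19, count y with y^2 = x^3 + 8 x + 1 mod 19:
  x = 0: RHS = 1, y in [1, 18]  -> 2 point(s)
  x = 2: RHS = 6, y in [5, 14]  -> 2 point(s)
  x = 7: RHS = 1, y in [1, 18]  -> 2 point(s)
  x = 8: RHS = 7, y in [8, 11]  -> 2 point(s)
  x = 9: RHS = 4, y in [2, 17]  -> 2 point(s)
  x = 10: RHS = 17, y in [6, 13]  -> 2 point(s)
  x = 12: RHS = 1, y in [1, 18]  -> 2 point(s)
  x = 14: RHS = 7, y in [8, 11]  -> 2 point(s)
  x = 15: RHS = 0, y in [0]  -> 1 point(s)
  x = 16: RHS = 7, y in [8, 11]  -> 2 point(s)
  x = 18: RHS = 11, y in [7, 12]  -> 2 point(s)
Affine points: 21. Add the point at infinity: total = 22.

#E(F_19) = 22


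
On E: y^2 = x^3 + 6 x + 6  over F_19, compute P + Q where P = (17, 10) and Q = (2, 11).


P != Q, so use the chord formula.
s = (y2 - y1) / (x2 - x1) = (1) / (4) mod 19 = 5
x3 = s^2 - x1 - x2 mod 19 = 5^2 - 17 - 2 = 6
y3 = s (x1 - x3) - y1 mod 19 = 5 * (17 - 6) - 10 = 7

P + Q = (6, 7)


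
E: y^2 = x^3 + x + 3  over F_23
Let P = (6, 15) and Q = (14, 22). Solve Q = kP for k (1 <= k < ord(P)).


Enumerate multiples of P until we hit Q = (14, 22):
  1P = (6, 15)
  2P = (0, 16)
  3P = (10, 1)
  4P = (2, 17)
  5P = (21, 4)
  6P = (4, 5)
  7P = (15, 9)
  8P = (5, 15)
  9P = (12, 8)
  10P = (7, 13)
  11P = (14, 1)
  12P = (19, 2)
  13P = (22, 1)
  14P = (22, 22)
  15P = (19, 21)
  16P = (14, 22)
Match found at i = 16.

k = 16


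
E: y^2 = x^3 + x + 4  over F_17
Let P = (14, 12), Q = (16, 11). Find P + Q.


P != Q, so use the chord formula.
s = (y2 - y1) / (x2 - x1) = (16) / (2) mod 17 = 8
x3 = s^2 - x1 - x2 mod 17 = 8^2 - 14 - 16 = 0
y3 = s (x1 - x3) - y1 mod 17 = 8 * (14 - 0) - 12 = 15

P + Q = (0, 15)


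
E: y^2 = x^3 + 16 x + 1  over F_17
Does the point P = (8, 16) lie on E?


Check whether y^2 = x^3 + 16 x + 1 (mod 17) for (x, y) = (8, 16).
LHS: y^2 = 16^2 mod 17 = 1
RHS: x^3 + 16 x + 1 = 8^3 + 16*8 + 1 mod 17 = 12
LHS != RHS

No, not on the curve


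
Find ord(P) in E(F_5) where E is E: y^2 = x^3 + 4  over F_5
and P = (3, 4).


Compute successive multiples of P until we hit O:
  1P = (3, 4)
  2P = (0, 3)
  3P = (1, 0)
  4P = (0, 2)
  5P = (3, 1)
  6P = O

ord(P) = 6


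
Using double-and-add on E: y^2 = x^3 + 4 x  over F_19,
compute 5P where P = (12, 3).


k = 5 = 101_2 (binary, LSB first: 101)
Double-and-add from P = (12, 3):
  bit 0 = 1: acc = O + (12, 3) = (12, 3)
  bit 1 = 0: acc unchanged = (12, 3)
  bit 2 = 1: acc = (12, 3) + (9, 9) = (2, 15)

5P = (2, 15)


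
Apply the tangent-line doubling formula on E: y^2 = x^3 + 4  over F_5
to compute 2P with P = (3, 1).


Doubling: s = (3 x1^2 + a) / (2 y1)
s = (3*3^2 + 0) / (2*1) mod 5 = 1
x3 = s^2 - 2 x1 mod 5 = 1^2 - 2*3 = 0
y3 = s (x1 - x3) - y1 mod 5 = 1 * (3 - 0) - 1 = 2

2P = (0, 2)


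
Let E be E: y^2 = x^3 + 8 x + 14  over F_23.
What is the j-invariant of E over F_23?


Delta = -16(4 a^3 + 27 b^2) mod 23 = 21
-1728 * (4 a)^3 = -1728 * (4*8)^3 mod 23 = 21
j = 21 * 21^(-1) mod 23 = 1

j = 1 (mod 23)


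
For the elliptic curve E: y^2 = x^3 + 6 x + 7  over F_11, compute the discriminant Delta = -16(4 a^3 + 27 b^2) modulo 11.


4 a^3 + 27 b^2 = 4*6^3 + 27*7^2 = 864 + 1323 = 2187
Delta = -16 * (2187) = -34992
Delta mod 11 = 10

Delta = 10 (mod 11)


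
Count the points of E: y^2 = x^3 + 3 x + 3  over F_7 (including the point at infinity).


For each x in F_7, count y with y^2 = x^3 + 3 x + 3 mod 7:
  x = 1: RHS = 0, y in [0]  -> 1 point(s)
  x = 3: RHS = 4, y in [2, 5]  -> 2 point(s)
  x = 4: RHS = 2, y in [3, 4]  -> 2 point(s)
Affine points: 5. Add the point at infinity: total = 6.

#E(F_7) = 6


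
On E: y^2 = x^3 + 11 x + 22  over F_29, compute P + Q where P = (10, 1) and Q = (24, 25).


P != Q, so use the chord formula.
s = (y2 - y1) / (x2 - x1) = (24) / (14) mod 29 = 10
x3 = s^2 - x1 - x2 mod 29 = 10^2 - 10 - 24 = 8
y3 = s (x1 - x3) - y1 mod 29 = 10 * (10 - 8) - 1 = 19

P + Q = (8, 19)


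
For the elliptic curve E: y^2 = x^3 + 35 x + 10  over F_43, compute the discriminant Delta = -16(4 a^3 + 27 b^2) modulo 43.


4 a^3 + 27 b^2 = 4*35^3 + 27*10^2 = 171500 + 2700 = 174200
Delta = -16 * (174200) = -2787200
Delta mod 43 = 17

Delta = 17 (mod 43)


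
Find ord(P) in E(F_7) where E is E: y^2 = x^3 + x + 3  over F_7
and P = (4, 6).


Compute successive multiples of P until we hit O:
  1P = (4, 6)
  2P = (6, 1)
  3P = (5, 0)
  4P = (6, 6)
  5P = (4, 1)
  6P = O

ord(P) = 6


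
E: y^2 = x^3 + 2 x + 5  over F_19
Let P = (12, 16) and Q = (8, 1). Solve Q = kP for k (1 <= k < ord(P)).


Enumerate multiples of P until we hit Q = (8, 1):
  1P = (12, 16)
  2P = (0, 9)
  3P = (8, 18)
  4P = (4, 18)
  5P = (9, 7)
  6P = (7, 18)
  7P = (7, 1)
  8P = (9, 12)
  9P = (4, 1)
  10P = (8, 1)
Match found at i = 10.

k = 10


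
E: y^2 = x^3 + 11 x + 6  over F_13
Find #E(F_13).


For each x in F_13, count y with y^2 = x^3 + 11 x + 6 mod 13:
  x = 2: RHS = 10, y in [6, 7]  -> 2 point(s)
  x = 3: RHS = 1, y in [1, 12]  -> 2 point(s)
  x = 4: RHS = 10, y in [6, 7]  -> 2 point(s)
  x = 5: RHS = 4, y in [2, 11]  -> 2 point(s)
  x = 7: RHS = 10, y in [6, 7]  -> 2 point(s)
Affine points: 10. Add the point at infinity: total = 11.

#E(F_13) = 11


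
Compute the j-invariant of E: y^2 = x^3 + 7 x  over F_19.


Delta = -16(4 a^3 + 27 b^2) mod 19 = 12
-1728 * (4 a)^3 = -1728 * (4*7)^3 mod 19 = 7
j = 7 * 12^(-1) mod 19 = 18

j = 18 (mod 19)


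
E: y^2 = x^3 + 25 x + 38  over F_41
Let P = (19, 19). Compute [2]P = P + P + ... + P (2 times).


k = 2 = 10_2 (binary, LSB first: 01)
Double-and-add from P = (19, 19):
  bit 0 = 0: acc unchanged = O
  bit 1 = 1: acc = O + (35, 0) = (35, 0)

2P = (35, 0)


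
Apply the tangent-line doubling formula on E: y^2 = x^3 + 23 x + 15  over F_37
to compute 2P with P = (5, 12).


Doubling: s = (3 x1^2 + a) / (2 y1)
s = (3*5^2 + 23) / (2*12) mod 37 = 1
x3 = s^2 - 2 x1 mod 37 = 1^2 - 2*5 = 28
y3 = s (x1 - x3) - y1 mod 37 = 1 * (5 - 28) - 12 = 2

2P = (28, 2)


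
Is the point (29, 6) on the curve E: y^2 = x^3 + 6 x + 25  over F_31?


Check whether y^2 = x^3 + 6 x + 25 (mod 31) for (x, y) = (29, 6).
LHS: y^2 = 6^2 mod 31 = 5
RHS: x^3 + 6 x + 25 = 29^3 + 6*29 + 25 mod 31 = 5
LHS = RHS

Yes, on the curve


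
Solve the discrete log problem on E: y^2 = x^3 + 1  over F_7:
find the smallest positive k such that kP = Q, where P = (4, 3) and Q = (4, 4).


Enumerate multiples of P until we hit Q = (4, 4):
  1P = (4, 3)
  2P = (0, 1)
  3P = (5, 0)
  4P = (0, 6)
  5P = (4, 4)
Match found at i = 5.

k = 5


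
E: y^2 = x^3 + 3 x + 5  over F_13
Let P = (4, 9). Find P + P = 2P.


Doubling: s = (3 x1^2 + a) / (2 y1)
s = (3*4^2 + 3) / (2*9) mod 13 = 5
x3 = s^2 - 2 x1 mod 13 = 5^2 - 2*4 = 4
y3 = s (x1 - x3) - y1 mod 13 = 5 * (4 - 4) - 9 = 4

2P = (4, 4)


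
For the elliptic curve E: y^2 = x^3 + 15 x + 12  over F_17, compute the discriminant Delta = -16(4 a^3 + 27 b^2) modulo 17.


4 a^3 + 27 b^2 = 4*15^3 + 27*12^2 = 13500 + 3888 = 17388
Delta = -16 * (17388) = -278208
Delta mod 17 = 14

Delta = 14 (mod 17)


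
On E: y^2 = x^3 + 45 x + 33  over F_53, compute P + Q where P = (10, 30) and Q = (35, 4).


P != Q, so use the chord formula.
s = (y2 - y1) / (x2 - x1) = (27) / (25) mod 53 = 35
x3 = s^2 - x1 - x2 mod 53 = 35^2 - 10 - 35 = 14
y3 = s (x1 - x3) - y1 mod 53 = 35 * (10 - 14) - 30 = 42

P + Q = (14, 42)


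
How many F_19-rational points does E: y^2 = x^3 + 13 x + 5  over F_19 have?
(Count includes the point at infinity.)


For each x in F_19, count y with y^2 = x^3 + 13 x + 5 mod 19:
  x = 0: RHS = 5, y in [9, 10]  -> 2 point(s)
  x = 1: RHS = 0, y in [0]  -> 1 point(s)
  x = 2: RHS = 1, y in [1, 18]  -> 2 point(s)
  x = 4: RHS = 7, y in [8, 11]  -> 2 point(s)
  x = 5: RHS = 5, y in [9, 10]  -> 2 point(s)
  x = 11: RHS = 16, y in [4, 15]  -> 2 point(s)
  x = 14: RHS = 5, y in [9, 10]  -> 2 point(s)
  x = 17: RHS = 9, y in [3, 16]  -> 2 point(s)
Affine points: 15. Add the point at infinity: total = 16.

#E(F_19) = 16


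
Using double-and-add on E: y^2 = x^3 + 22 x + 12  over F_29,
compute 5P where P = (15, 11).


k = 5 = 101_2 (binary, LSB first: 101)
Double-and-add from P = (15, 11):
  bit 0 = 1: acc = O + (15, 11) = (15, 11)
  bit 1 = 0: acc unchanged = (15, 11)
  bit 2 = 1: acc = (15, 11) + (15, 11) = (15, 18)

5P = (15, 18)


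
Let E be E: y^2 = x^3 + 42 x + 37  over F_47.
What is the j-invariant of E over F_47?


Delta = -16(4 a^3 + 27 b^2) mod 47 = 3
-1728 * (4 a)^3 = -1728 * (4*42)^3 mod 47 = 31
j = 31 * 3^(-1) mod 47 = 26

j = 26 (mod 47)


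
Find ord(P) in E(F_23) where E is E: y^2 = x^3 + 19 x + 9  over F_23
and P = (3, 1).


Compute successive multiples of P until we hit O:
  1P = (3, 1)
  2P = (17, 22)
  3P = (11, 10)
  4P = (2, 3)
  5P = (22, 14)
  6P = (10, 16)
  7P = (16, 4)
  8P = (8, 12)
  ... (continuing to 31P)
  31P = O

ord(P) = 31


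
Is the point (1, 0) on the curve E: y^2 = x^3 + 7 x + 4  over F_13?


Check whether y^2 = x^3 + 7 x + 4 (mod 13) for (x, y) = (1, 0).
LHS: y^2 = 0^2 mod 13 = 0
RHS: x^3 + 7 x + 4 = 1^3 + 7*1 + 4 mod 13 = 12
LHS != RHS

No, not on the curve


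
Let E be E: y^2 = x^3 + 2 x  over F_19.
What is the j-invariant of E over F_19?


Delta = -16(4 a^3 + 27 b^2) mod 19 = 1
-1728 * (4 a)^3 = -1728 * (4*2)^3 mod 19 = 18
j = 18 * 1^(-1) mod 19 = 18

j = 18 (mod 19)


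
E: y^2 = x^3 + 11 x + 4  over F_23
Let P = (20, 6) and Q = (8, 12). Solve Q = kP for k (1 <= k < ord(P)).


Enumerate multiples of P until we hit Q = (8, 12):
  1P = (20, 6)
  2P = (9, 2)
  3P = (12, 22)
  4P = (18, 13)
  5P = (3, 15)
  6P = (8, 12)
Match found at i = 6.

k = 6


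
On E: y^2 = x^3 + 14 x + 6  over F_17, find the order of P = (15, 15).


Compute successive multiples of P until we hit O:
  1P = (15, 15)
  2P = (8, 16)
  3P = (2, 5)
  4P = (2, 12)
  5P = (8, 1)
  6P = (15, 2)
  7P = O

ord(P) = 7


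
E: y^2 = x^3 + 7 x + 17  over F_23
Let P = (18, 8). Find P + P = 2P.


Doubling: s = (3 x1^2 + a) / (2 y1)
s = (3*18^2 + 7) / (2*8) mod 23 = 8
x3 = s^2 - 2 x1 mod 23 = 8^2 - 2*18 = 5
y3 = s (x1 - x3) - y1 mod 23 = 8 * (18 - 5) - 8 = 4

2P = (5, 4)


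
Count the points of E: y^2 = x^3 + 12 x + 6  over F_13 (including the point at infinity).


For each x in F_13, count y with y^2 = x^3 + 12 x + 6 mod 13:
  x = 2: RHS = 12, y in [5, 8]  -> 2 point(s)
  x = 3: RHS = 4, y in [2, 11]  -> 2 point(s)
  x = 4: RHS = 1, y in [1, 12]  -> 2 point(s)
  x = 5: RHS = 9, y in [3, 10]  -> 2 point(s)
  x = 7: RHS = 4, y in [2, 11]  -> 2 point(s)
  x = 8: RHS = 3, y in [4, 9]  -> 2 point(s)
  x = 11: RHS = 0, y in [0]  -> 1 point(s)
Affine points: 13. Add the point at infinity: total = 14.

#E(F_13) = 14


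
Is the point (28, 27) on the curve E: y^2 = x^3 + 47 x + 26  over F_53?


Check whether y^2 = x^3 + 47 x + 26 (mod 53) for (x, y) = (28, 27).
LHS: y^2 = 27^2 mod 53 = 40
RHS: x^3 + 47 x + 26 = 28^3 + 47*28 + 26 mod 53 = 27
LHS != RHS

No, not on the curve


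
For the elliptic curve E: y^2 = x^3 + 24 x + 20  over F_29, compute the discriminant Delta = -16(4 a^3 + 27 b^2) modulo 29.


4 a^3 + 27 b^2 = 4*24^3 + 27*20^2 = 55296 + 10800 = 66096
Delta = -16 * (66096) = -1057536
Delta mod 29 = 7

Delta = 7 (mod 29)


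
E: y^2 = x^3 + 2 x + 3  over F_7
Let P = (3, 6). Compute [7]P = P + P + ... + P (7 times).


k = 7 = 111_2 (binary, LSB first: 111)
Double-and-add from P = (3, 6):
  bit 0 = 1: acc = O + (3, 6) = (3, 6)
  bit 1 = 1: acc = (3, 6) + (3, 1) = O
  bit 2 = 1: acc = O + (3, 6) = (3, 6)

7P = (3, 6)


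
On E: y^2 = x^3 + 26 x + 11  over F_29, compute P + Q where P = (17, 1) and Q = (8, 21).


P != Q, so use the chord formula.
s = (y2 - y1) / (x2 - x1) = (20) / (20) mod 29 = 1
x3 = s^2 - x1 - x2 mod 29 = 1^2 - 17 - 8 = 5
y3 = s (x1 - x3) - y1 mod 29 = 1 * (17 - 5) - 1 = 11

P + Q = (5, 11)


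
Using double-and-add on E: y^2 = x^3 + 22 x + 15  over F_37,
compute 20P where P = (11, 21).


k = 20 = 10100_2 (binary, LSB first: 00101)
Double-and-add from P = (11, 21):
  bit 0 = 0: acc unchanged = O
  bit 1 = 0: acc unchanged = O
  bit 2 = 1: acc = O + (1, 36) = (1, 36)
  bit 3 = 0: acc unchanged = (1, 36)
  bit 4 = 1: acc = (1, 36) + (34, 12) = (1, 1)

20P = (1, 1)


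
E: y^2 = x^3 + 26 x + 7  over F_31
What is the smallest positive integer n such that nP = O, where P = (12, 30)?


Compute successive multiples of P until we hit O:
  1P = (12, 30)
  2P = (27, 26)
  3P = (25, 21)
  4P = (2, 6)
  5P = (24, 28)
  6P = (20, 23)
  7P = (8, 13)
  8P = (0, 21)
  ... (continuing to 20P)
  20P = O

ord(P) = 20


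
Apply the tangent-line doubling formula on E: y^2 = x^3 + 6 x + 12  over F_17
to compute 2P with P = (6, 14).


Doubling: s = (3 x1^2 + a) / (2 y1)
s = (3*6^2 + 6) / (2*14) mod 17 = 15
x3 = s^2 - 2 x1 mod 17 = 15^2 - 2*6 = 9
y3 = s (x1 - x3) - y1 mod 17 = 15 * (6 - 9) - 14 = 9

2P = (9, 9)


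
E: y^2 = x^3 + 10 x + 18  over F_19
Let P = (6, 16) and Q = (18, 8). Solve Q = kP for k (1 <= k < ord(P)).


Enumerate multiples of P until we hit Q = (18, 8):
  1P = (6, 16)
  2P = (18, 11)
  3P = (18, 8)
Match found at i = 3.

k = 3


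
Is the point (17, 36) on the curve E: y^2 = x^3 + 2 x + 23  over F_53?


Check whether y^2 = x^3 + 2 x + 23 (mod 53) for (x, y) = (17, 36).
LHS: y^2 = 36^2 mod 53 = 24
RHS: x^3 + 2 x + 23 = 17^3 + 2*17 + 23 mod 53 = 41
LHS != RHS

No, not on the curve


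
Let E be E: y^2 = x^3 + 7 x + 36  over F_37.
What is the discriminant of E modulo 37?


4 a^3 + 27 b^2 = 4*7^3 + 27*36^2 = 1372 + 34992 = 36364
Delta = -16 * (36364) = -581824
Delta mod 37 = 1

Delta = 1 (mod 37)


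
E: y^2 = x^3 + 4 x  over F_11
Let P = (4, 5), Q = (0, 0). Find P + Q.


P != Q, so use the chord formula.
s = (y2 - y1) / (x2 - x1) = (6) / (7) mod 11 = 4
x3 = s^2 - x1 - x2 mod 11 = 4^2 - 4 - 0 = 1
y3 = s (x1 - x3) - y1 mod 11 = 4 * (4 - 1) - 5 = 7

P + Q = (1, 7)


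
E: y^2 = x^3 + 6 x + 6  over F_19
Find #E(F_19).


For each x in F_19, count y with y^2 = x^3 + 6 x + 6 mod 19:
  x = 0: RHS = 6, y in [5, 14]  -> 2 point(s)
  x = 2: RHS = 7, y in [8, 11]  -> 2 point(s)
  x = 5: RHS = 9, y in [3, 16]  -> 2 point(s)
  x = 6: RHS = 11, y in [7, 12]  -> 2 point(s)
  x = 7: RHS = 11, y in [7, 12]  -> 2 point(s)
  x = 11: RHS = 16, y in [4, 15]  -> 2 point(s)
  x = 12: RHS = 1, y in [1, 18]  -> 2 point(s)
  x = 13: RHS = 1, y in [1, 18]  -> 2 point(s)
  x = 17: RHS = 5, y in [9, 10]  -> 2 point(s)
Affine points: 18. Add the point at infinity: total = 19.

#E(F_19) = 19


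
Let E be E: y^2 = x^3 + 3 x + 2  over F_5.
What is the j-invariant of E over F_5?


Delta = -16(4 a^3 + 27 b^2) mod 5 = 4
-1728 * (4 a)^3 = -1728 * (4*3)^3 mod 5 = 1
j = 1 * 4^(-1) mod 5 = 4

j = 4 (mod 5)


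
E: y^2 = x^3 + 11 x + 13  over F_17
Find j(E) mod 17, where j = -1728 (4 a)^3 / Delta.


Delta = -16(4 a^3 + 27 b^2) mod 17 = 10
-1728 * (4 a)^3 = -1728 * (4*11)^3 mod 17 = 16
j = 16 * 10^(-1) mod 17 = 5

j = 5 (mod 17)


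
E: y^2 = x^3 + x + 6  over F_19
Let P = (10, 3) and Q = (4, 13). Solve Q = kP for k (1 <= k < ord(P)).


Enumerate multiples of P until we hit Q = (4, 13):
  1P = (10, 3)
  2P = (4, 13)
Match found at i = 2.

k = 2


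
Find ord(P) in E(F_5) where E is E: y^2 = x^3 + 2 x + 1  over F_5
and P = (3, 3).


Compute successive multiples of P until we hit O:
  1P = (3, 3)
  2P = (0, 4)
  3P = (1, 3)
  4P = (1, 2)
  5P = (0, 1)
  6P = (3, 2)
  7P = O

ord(P) = 7


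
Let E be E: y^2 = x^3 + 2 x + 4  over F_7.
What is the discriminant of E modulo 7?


4 a^3 + 27 b^2 = 4*2^3 + 27*4^2 = 32 + 432 = 464
Delta = -16 * (464) = -7424
Delta mod 7 = 3

Delta = 3 (mod 7)


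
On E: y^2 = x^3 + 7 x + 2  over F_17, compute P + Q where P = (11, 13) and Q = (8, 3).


P != Q, so use the chord formula.
s = (y2 - y1) / (x2 - x1) = (7) / (14) mod 17 = 9
x3 = s^2 - x1 - x2 mod 17 = 9^2 - 11 - 8 = 11
y3 = s (x1 - x3) - y1 mod 17 = 9 * (11 - 11) - 13 = 4

P + Q = (11, 4)


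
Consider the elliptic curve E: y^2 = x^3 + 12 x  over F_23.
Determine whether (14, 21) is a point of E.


Check whether y^2 = x^3 + 12 x + 0 (mod 23) for (x, y) = (14, 21).
LHS: y^2 = 21^2 mod 23 = 4
RHS: x^3 + 12 x + 0 = 14^3 + 12*14 + 0 mod 23 = 14
LHS != RHS

No, not on the curve


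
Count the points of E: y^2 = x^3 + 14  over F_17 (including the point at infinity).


For each x in F_17, count y with y^2 = x^3 + 0 x + 14 mod 17:
  x = 1: RHS = 15, y in [7, 10]  -> 2 point(s)
  x = 6: RHS = 9, y in [3, 14]  -> 2 point(s)
  x = 7: RHS = 0, y in [0]  -> 1 point(s)
  x = 8: RHS = 16, y in [4, 13]  -> 2 point(s)
  x = 11: RHS = 2, y in [6, 11]  -> 2 point(s)
  x = 12: RHS = 8, y in [5, 12]  -> 2 point(s)
  x = 13: RHS = 1, y in [1, 16]  -> 2 point(s)
  x = 14: RHS = 4, y in [2, 15]  -> 2 point(s)
  x = 16: RHS = 13, y in [8, 9]  -> 2 point(s)
Affine points: 17. Add the point at infinity: total = 18.

#E(F_17) = 18


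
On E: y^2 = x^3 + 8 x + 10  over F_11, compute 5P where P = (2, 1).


k = 5 = 101_2 (binary, LSB first: 101)
Double-and-add from P = (2, 1):
  bit 0 = 1: acc = O + (2, 1) = (2, 1)
  bit 1 = 0: acc unchanged = (2, 1)
  bit 2 = 1: acc = (2, 1) + (10, 10) = (8, 6)

5P = (8, 6)


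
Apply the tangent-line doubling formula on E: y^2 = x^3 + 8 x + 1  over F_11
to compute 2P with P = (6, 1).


Doubling: s = (3 x1^2 + a) / (2 y1)
s = (3*6^2 + 8) / (2*1) mod 11 = 3
x3 = s^2 - 2 x1 mod 11 = 3^2 - 2*6 = 8
y3 = s (x1 - x3) - y1 mod 11 = 3 * (6 - 8) - 1 = 4

2P = (8, 4)


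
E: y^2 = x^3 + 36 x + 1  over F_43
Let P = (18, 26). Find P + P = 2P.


Doubling: s = (3 x1^2 + a) / (2 y1)
s = (3*18^2 + 36) / (2*26) mod 43 = 26
x3 = s^2 - 2 x1 mod 43 = 26^2 - 2*18 = 38
y3 = s (x1 - x3) - y1 mod 43 = 26 * (18 - 38) - 26 = 13

2P = (38, 13)


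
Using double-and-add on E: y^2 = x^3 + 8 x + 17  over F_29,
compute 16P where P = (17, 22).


k = 16 = 10000_2 (binary, LSB first: 00001)
Double-and-add from P = (17, 22):
  bit 0 = 0: acc unchanged = O
  bit 1 = 0: acc unchanged = O
  bit 2 = 0: acc unchanged = O
  bit 3 = 0: acc unchanged = O
  bit 4 = 1: acc = O + (16, 23) = (16, 23)

16P = (16, 23)


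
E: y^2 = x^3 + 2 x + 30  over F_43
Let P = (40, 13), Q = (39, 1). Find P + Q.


P != Q, so use the chord formula.
s = (y2 - y1) / (x2 - x1) = (31) / (42) mod 43 = 12
x3 = s^2 - x1 - x2 mod 43 = 12^2 - 40 - 39 = 22
y3 = s (x1 - x3) - y1 mod 43 = 12 * (40 - 22) - 13 = 31

P + Q = (22, 31)


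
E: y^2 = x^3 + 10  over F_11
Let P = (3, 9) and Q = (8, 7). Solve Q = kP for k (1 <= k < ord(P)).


Enumerate multiples of P until we hit Q = (8, 7):
  1P = (3, 9)
  2P = (10, 8)
  3P = (7, 1)
  4P = (5, 6)
  5P = (8, 4)
  6P = (1, 0)
  7P = (8, 7)
Match found at i = 7.

k = 7


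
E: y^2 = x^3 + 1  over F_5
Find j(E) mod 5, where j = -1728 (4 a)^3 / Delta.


Delta = -16(4 a^3 + 27 b^2) mod 5 = 3
-1728 * (4 a)^3 = -1728 * (4*0)^3 mod 5 = 0
j = 0 * 3^(-1) mod 5 = 0

j = 0 (mod 5)


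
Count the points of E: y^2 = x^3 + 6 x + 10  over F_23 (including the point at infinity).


For each x in F_23, count y with y^2 = x^3 + 6 x + 10 mod 23:
  x = 3: RHS = 9, y in [3, 20]  -> 2 point(s)
  x = 4: RHS = 6, y in [11, 12]  -> 2 point(s)
  x = 5: RHS = 4, y in [2, 21]  -> 2 point(s)
  x = 6: RHS = 9, y in [3, 20]  -> 2 point(s)
  x = 7: RHS = 4, y in [2, 21]  -> 2 point(s)
  x = 8: RHS = 18, y in [8, 15]  -> 2 point(s)
  x = 10: RHS = 12, y in [9, 14]  -> 2 point(s)
  x = 11: RHS = 4, y in [2, 21]  -> 2 point(s)
  x = 12: RHS = 16, y in [4, 19]  -> 2 point(s)
  x = 13: RHS = 8, y in [10, 13]  -> 2 point(s)
  x = 14: RHS = 9, y in [3, 20]  -> 2 point(s)
  x = 15: RHS = 2, y in [5, 18]  -> 2 point(s)
  x = 16: RHS = 16, y in [4, 19]  -> 2 point(s)
  x = 18: RHS = 16, y in [4, 19]  -> 2 point(s)
  x = 21: RHS = 13, y in [6, 17]  -> 2 point(s)
  x = 22: RHS = 3, y in [7, 16]  -> 2 point(s)
Affine points: 32. Add the point at infinity: total = 33.

#E(F_23) = 33


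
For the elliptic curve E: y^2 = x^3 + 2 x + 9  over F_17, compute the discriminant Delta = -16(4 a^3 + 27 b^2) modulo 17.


4 a^3 + 27 b^2 = 4*2^3 + 27*9^2 = 32 + 2187 = 2219
Delta = -16 * (2219) = -35504
Delta mod 17 = 9

Delta = 9 (mod 17)


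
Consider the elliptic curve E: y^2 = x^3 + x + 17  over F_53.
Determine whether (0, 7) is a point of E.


Check whether y^2 = x^3 + 1 x + 17 (mod 53) for (x, y) = (0, 7).
LHS: y^2 = 7^2 mod 53 = 49
RHS: x^3 + 1 x + 17 = 0^3 + 1*0 + 17 mod 53 = 17
LHS != RHS

No, not on the curve


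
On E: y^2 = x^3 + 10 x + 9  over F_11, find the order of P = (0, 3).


Compute successive multiples of P until we hit O:
  1P = (0, 3)
  2P = (4, 5)
  3P = (10, 3)
  4P = (1, 8)
  5P = (2, 9)
  6P = (7, 9)
  7P = (9, 5)
  8P = (3, 0)
  ... (continuing to 16P)
  16P = O

ord(P) = 16


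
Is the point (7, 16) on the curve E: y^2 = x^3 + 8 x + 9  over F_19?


Check whether y^2 = x^3 + 8 x + 9 (mod 19) for (x, y) = (7, 16).
LHS: y^2 = 16^2 mod 19 = 9
RHS: x^3 + 8 x + 9 = 7^3 + 8*7 + 9 mod 19 = 9
LHS = RHS

Yes, on the curve


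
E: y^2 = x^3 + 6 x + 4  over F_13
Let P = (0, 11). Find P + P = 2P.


Doubling: s = (3 x1^2 + a) / (2 y1)
s = (3*0^2 + 6) / (2*11) mod 13 = 5
x3 = s^2 - 2 x1 mod 13 = 5^2 - 2*0 = 12
y3 = s (x1 - x3) - y1 mod 13 = 5 * (0 - 12) - 11 = 7

2P = (12, 7)


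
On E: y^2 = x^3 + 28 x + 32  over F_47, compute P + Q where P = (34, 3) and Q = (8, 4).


P != Q, so use the chord formula.
s = (y2 - y1) / (x2 - x1) = (1) / (21) mod 47 = 9
x3 = s^2 - x1 - x2 mod 47 = 9^2 - 34 - 8 = 39
y3 = s (x1 - x3) - y1 mod 47 = 9 * (34 - 39) - 3 = 46

P + Q = (39, 46)


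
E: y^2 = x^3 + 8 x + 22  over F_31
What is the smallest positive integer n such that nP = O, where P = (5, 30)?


Compute successive multiples of P until we hit O:
  1P = (5, 30)
  2P = (15, 13)
  3P = (8, 3)
  4P = (6, 10)
  5P = (17, 24)
  6P = (17, 7)
  7P = (6, 21)
  8P = (8, 28)
  ... (continuing to 11P)
  11P = O

ord(P) = 11


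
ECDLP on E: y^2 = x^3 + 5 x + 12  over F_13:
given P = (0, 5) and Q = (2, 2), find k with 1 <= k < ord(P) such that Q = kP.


Enumerate multiples of P until we hit Q = (2, 2):
  1P = (0, 5)
  2P = (10, 3)
  3P = (2, 11)
  4P = (7, 0)
  5P = (2, 2)
Match found at i = 5.

k = 5


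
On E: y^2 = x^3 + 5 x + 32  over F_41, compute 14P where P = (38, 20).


k = 14 = 1110_2 (binary, LSB first: 0111)
Double-and-add from P = (38, 20):
  bit 0 = 0: acc unchanged = O
  bit 1 = 1: acc = O + (5, 31) = (5, 31)
  bit 2 = 1: acc = (5, 31) + (6, 14) = (32, 18)
  bit 3 = 1: acc = (32, 18) + (8, 16) = (3, 22)

14P = (3, 22)


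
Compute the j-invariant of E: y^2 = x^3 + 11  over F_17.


Delta = -16(4 a^3 + 27 b^2) mod 17 = 3
-1728 * (4 a)^3 = -1728 * (4*0)^3 mod 17 = 0
j = 0 * 3^(-1) mod 17 = 0

j = 0 (mod 17)


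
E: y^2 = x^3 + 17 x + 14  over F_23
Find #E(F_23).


For each x in F_23, count y with y^2 = x^3 + 17 x + 14 mod 23:
  x = 1: RHS = 9, y in [3, 20]  -> 2 point(s)
  x = 3: RHS = 0, y in [0]  -> 1 point(s)
  x = 4: RHS = 8, y in [10, 13]  -> 2 point(s)
  x = 7: RHS = 16, y in [4, 19]  -> 2 point(s)
  x = 8: RHS = 18, y in [8, 15]  -> 2 point(s)
  x = 14: RHS = 6, y in [11, 12]  -> 2 point(s)
  x = 16: RHS = 12, y in [9, 14]  -> 2 point(s)
  x = 17: RHS = 18, y in [8, 15]  -> 2 point(s)
  x = 21: RHS = 18, y in [8, 15]  -> 2 point(s)
Affine points: 17. Add the point at infinity: total = 18.

#E(F_23) = 18


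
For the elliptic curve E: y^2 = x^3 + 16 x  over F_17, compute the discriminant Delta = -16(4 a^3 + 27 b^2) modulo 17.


4 a^3 + 27 b^2 = 4*16^3 + 27*0^2 = 16384 + 0 = 16384
Delta = -16 * (16384) = -262144
Delta mod 17 = 13

Delta = 13 (mod 17)


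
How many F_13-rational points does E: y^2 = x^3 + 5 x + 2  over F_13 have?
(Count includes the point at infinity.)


For each x in F_13, count y with y^2 = x^3 + 5 x + 2 mod 13:
  x = 5: RHS = 9, y in [3, 10]  -> 2 point(s)
  x = 6: RHS = 1, y in [1, 12]  -> 2 point(s)
  x = 7: RHS = 3, y in [4, 9]  -> 2 point(s)
  x = 9: RHS = 9, y in [3, 10]  -> 2 point(s)
  x = 10: RHS = 12, y in [5, 8]  -> 2 point(s)
  x = 11: RHS = 10, y in [6, 7]  -> 2 point(s)
  x = 12: RHS = 9, y in [3, 10]  -> 2 point(s)
Affine points: 14. Add the point at infinity: total = 15.

#E(F_13) = 15


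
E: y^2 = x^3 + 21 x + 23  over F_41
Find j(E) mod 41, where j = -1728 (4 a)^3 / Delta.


Delta = -16(4 a^3 + 27 b^2) mod 41 = 39
-1728 * (4 a)^3 = -1728 * (4*21)^3 mod 41 = 34
j = 34 * 39^(-1) mod 41 = 24

j = 24 (mod 41)


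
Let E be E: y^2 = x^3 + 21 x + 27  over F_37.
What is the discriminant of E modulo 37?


4 a^3 + 27 b^2 = 4*21^3 + 27*27^2 = 37044 + 19683 = 56727
Delta = -16 * (56727) = -907632
Delta mod 37 = 15

Delta = 15 (mod 37)


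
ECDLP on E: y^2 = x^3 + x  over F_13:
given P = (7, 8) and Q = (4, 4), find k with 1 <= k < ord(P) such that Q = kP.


Enumerate multiples of P until we hit Q = (4, 4):
  1P = (7, 8)
  2P = (9, 6)
  3P = (11, 9)
  4P = (4, 9)
  5P = (5, 0)
  6P = (4, 4)
Match found at i = 6.

k = 6


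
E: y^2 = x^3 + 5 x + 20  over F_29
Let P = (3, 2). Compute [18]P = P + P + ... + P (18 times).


k = 18 = 10010_2 (binary, LSB first: 01001)
Double-and-add from P = (3, 2):
  bit 0 = 0: acc unchanged = O
  bit 1 = 1: acc = O + (0, 22) = (0, 22)
  bit 2 = 0: acc unchanged = (0, 22)
  bit 3 = 0: acc unchanged = (0, 22)
  bit 4 = 1: acc = (0, 22) + (26, 23) = (16, 22)

18P = (16, 22)


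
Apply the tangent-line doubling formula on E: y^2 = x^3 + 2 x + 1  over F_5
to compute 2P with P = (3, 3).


Doubling: s = (3 x1^2 + a) / (2 y1)
s = (3*3^2 + 2) / (2*3) mod 5 = 4
x3 = s^2 - 2 x1 mod 5 = 4^2 - 2*3 = 0
y3 = s (x1 - x3) - y1 mod 5 = 4 * (3 - 0) - 3 = 4

2P = (0, 4)


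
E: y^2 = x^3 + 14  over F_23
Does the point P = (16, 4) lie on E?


Check whether y^2 = x^3 + 0 x + 14 (mod 23) for (x, y) = (16, 4).
LHS: y^2 = 4^2 mod 23 = 16
RHS: x^3 + 0 x + 14 = 16^3 + 0*16 + 14 mod 23 = 16
LHS = RHS

Yes, on the curve


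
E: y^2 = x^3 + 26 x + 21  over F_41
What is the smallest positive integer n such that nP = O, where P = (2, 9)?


Compute successive multiples of P until we hit O:
  1P = (2, 9)
  2P = (4, 5)
  3P = (39, 24)
  4P = (32, 1)
  5P = (16, 33)
  6P = (0, 12)
  7P = (31, 14)
  8P = (17, 28)
  ... (continuing to 32P)
  32P = O

ord(P) = 32


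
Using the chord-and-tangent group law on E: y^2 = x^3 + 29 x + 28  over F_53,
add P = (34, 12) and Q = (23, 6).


P != Q, so use the chord formula.
s = (y2 - y1) / (x2 - x1) = (47) / (42) mod 53 = 15
x3 = s^2 - x1 - x2 mod 53 = 15^2 - 34 - 23 = 9
y3 = s (x1 - x3) - y1 mod 53 = 15 * (34 - 9) - 12 = 45

P + Q = (9, 45)


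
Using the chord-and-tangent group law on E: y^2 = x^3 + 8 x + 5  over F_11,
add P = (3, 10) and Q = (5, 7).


P != Q, so use the chord formula.
s = (y2 - y1) / (x2 - x1) = (8) / (2) mod 11 = 4
x3 = s^2 - x1 - x2 mod 11 = 4^2 - 3 - 5 = 8
y3 = s (x1 - x3) - y1 mod 11 = 4 * (3 - 8) - 10 = 3

P + Q = (8, 3)


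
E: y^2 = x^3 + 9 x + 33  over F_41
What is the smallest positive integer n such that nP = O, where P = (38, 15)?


Compute successive multiples of P until we hit O:
  1P = (38, 15)
  2P = (14, 22)
  3P = (34, 18)
  4P = (8, 24)
  5P = (16, 3)
  6P = (10, 4)
  7P = (9, 33)
  8P = (27, 22)
  ... (continuing to 27P)
  27P = O

ord(P) = 27


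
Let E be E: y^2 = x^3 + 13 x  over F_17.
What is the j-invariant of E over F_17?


Delta = -16(4 a^3 + 27 b^2) mod 17 = 16
-1728 * (4 a)^3 = -1728 * (4*13)^3 mod 17 = 6
j = 6 * 16^(-1) mod 17 = 11

j = 11 (mod 17)


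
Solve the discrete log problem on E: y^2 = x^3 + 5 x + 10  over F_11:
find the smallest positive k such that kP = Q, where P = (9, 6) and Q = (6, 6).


Enumerate multiples of P until we hit Q = (6, 6):
  1P = (9, 6)
  2P = (7, 6)
  3P = (6, 5)
  4P = (1, 4)
  5P = (10, 2)
  6P = (8, 1)
  7P = (8, 10)
  8P = (10, 9)
  9P = (1, 7)
  10P = (6, 6)
Match found at i = 10.

k = 10


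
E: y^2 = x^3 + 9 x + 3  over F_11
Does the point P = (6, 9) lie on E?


Check whether y^2 = x^3 + 9 x + 3 (mod 11) for (x, y) = (6, 9).
LHS: y^2 = 9^2 mod 11 = 4
RHS: x^3 + 9 x + 3 = 6^3 + 9*6 + 3 mod 11 = 9
LHS != RHS

No, not on the curve


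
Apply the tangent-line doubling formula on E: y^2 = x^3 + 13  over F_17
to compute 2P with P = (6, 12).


Doubling: s = (3 x1^2 + a) / (2 y1)
s = (3*6^2 + 0) / (2*12) mod 17 = 13
x3 = s^2 - 2 x1 mod 17 = 13^2 - 2*6 = 4
y3 = s (x1 - x3) - y1 mod 17 = 13 * (6 - 4) - 12 = 14

2P = (4, 14)
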